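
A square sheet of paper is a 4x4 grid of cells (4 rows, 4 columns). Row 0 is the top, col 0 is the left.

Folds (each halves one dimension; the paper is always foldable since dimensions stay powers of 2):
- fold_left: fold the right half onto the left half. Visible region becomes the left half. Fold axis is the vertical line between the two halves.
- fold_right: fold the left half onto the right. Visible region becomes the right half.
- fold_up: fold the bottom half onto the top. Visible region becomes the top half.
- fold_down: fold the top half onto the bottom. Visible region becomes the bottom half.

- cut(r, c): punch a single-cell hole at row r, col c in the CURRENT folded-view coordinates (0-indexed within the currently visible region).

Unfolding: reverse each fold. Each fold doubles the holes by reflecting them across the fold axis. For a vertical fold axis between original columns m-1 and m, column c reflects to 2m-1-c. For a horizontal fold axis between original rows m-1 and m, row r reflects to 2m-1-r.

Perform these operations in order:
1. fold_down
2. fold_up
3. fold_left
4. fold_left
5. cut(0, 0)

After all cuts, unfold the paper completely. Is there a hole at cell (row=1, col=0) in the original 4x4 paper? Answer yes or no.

Op 1 fold_down: fold axis h@2; visible region now rows[2,4) x cols[0,4) = 2x4
Op 2 fold_up: fold axis h@3; visible region now rows[2,3) x cols[0,4) = 1x4
Op 3 fold_left: fold axis v@2; visible region now rows[2,3) x cols[0,2) = 1x2
Op 4 fold_left: fold axis v@1; visible region now rows[2,3) x cols[0,1) = 1x1
Op 5 cut(0, 0): punch at orig (2,0); cuts so far [(2, 0)]; region rows[2,3) x cols[0,1) = 1x1
Unfold 1 (reflect across v@1): 2 holes -> [(2, 0), (2, 1)]
Unfold 2 (reflect across v@2): 4 holes -> [(2, 0), (2, 1), (2, 2), (2, 3)]
Unfold 3 (reflect across h@3): 8 holes -> [(2, 0), (2, 1), (2, 2), (2, 3), (3, 0), (3, 1), (3, 2), (3, 3)]
Unfold 4 (reflect across h@2): 16 holes -> [(0, 0), (0, 1), (0, 2), (0, 3), (1, 0), (1, 1), (1, 2), (1, 3), (2, 0), (2, 1), (2, 2), (2, 3), (3, 0), (3, 1), (3, 2), (3, 3)]
Holes: [(0, 0), (0, 1), (0, 2), (0, 3), (1, 0), (1, 1), (1, 2), (1, 3), (2, 0), (2, 1), (2, 2), (2, 3), (3, 0), (3, 1), (3, 2), (3, 3)]

Answer: yes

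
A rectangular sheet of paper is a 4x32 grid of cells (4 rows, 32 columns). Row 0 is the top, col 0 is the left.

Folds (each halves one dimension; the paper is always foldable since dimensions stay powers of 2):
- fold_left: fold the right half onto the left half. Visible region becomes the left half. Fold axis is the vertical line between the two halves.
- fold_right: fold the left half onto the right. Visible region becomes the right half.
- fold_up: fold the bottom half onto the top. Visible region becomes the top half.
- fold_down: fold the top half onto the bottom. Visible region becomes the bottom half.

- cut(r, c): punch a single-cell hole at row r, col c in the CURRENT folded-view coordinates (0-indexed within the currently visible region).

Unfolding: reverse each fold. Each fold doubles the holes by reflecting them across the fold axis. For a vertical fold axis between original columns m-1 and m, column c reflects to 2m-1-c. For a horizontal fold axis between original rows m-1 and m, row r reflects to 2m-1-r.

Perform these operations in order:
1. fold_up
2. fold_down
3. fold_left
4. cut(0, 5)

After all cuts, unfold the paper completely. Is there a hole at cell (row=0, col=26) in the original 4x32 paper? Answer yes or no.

Answer: yes

Derivation:
Op 1 fold_up: fold axis h@2; visible region now rows[0,2) x cols[0,32) = 2x32
Op 2 fold_down: fold axis h@1; visible region now rows[1,2) x cols[0,32) = 1x32
Op 3 fold_left: fold axis v@16; visible region now rows[1,2) x cols[0,16) = 1x16
Op 4 cut(0, 5): punch at orig (1,5); cuts so far [(1, 5)]; region rows[1,2) x cols[0,16) = 1x16
Unfold 1 (reflect across v@16): 2 holes -> [(1, 5), (1, 26)]
Unfold 2 (reflect across h@1): 4 holes -> [(0, 5), (0, 26), (1, 5), (1, 26)]
Unfold 3 (reflect across h@2): 8 holes -> [(0, 5), (0, 26), (1, 5), (1, 26), (2, 5), (2, 26), (3, 5), (3, 26)]
Holes: [(0, 5), (0, 26), (1, 5), (1, 26), (2, 5), (2, 26), (3, 5), (3, 26)]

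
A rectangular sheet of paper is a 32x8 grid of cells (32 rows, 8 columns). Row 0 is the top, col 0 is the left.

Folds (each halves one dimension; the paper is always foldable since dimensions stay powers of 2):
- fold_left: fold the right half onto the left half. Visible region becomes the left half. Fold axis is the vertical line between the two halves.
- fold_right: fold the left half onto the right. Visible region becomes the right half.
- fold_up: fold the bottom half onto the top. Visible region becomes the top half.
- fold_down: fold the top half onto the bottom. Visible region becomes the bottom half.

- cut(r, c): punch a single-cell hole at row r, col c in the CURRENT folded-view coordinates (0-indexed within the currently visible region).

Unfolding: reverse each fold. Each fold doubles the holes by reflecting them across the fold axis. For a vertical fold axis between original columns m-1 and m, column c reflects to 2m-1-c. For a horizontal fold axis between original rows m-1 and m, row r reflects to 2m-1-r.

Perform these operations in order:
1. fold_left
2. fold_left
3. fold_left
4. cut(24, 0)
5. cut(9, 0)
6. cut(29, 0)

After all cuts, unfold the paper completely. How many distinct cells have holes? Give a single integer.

Answer: 24

Derivation:
Op 1 fold_left: fold axis v@4; visible region now rows[0,32) x cols[0,4) = 32x4
Op 2 fold_left: fold axis v@2; visible region now rows[0,32) x cols[0,2) = 32x2
Op 3 fold_left: fold axis v@1; visible region now rows[0,32) x cols[0,1) = 32x1
Op 4 cut(24, 0): punch at orig (24,0); cuts so far [(24, 0)]; region rows[0,32) x cols[0,1) = 32x1
Op 5 cut(9, 0): punch at orig (9,0); cuts so far [(9, 0), (24, 0)]; region rows[0,32) x cols[0,1) = 32x1
Op 6 cut(29, 0): punch at orig (29,0); cuts so far [(9, 0), (24, 0), (29, 0)]; region rows[0,32) x cols[0,1) = 32x1
Unfold 1 (reflect across v@1): 6 holes -> [(9, 0), (9, 1), (24, 0), (24, 1), (29, 0), (29, 1)]
Unfold 2 (reflect across v@2): 12 holes -> [(9, 0), (9, 1), (9, 2), (9, 3), (24, 0), (24, 1), (24, 2), (24, 3), (29, 0), (29, 1), (29, 2), (29, 3)]
Unfold 3 (reflect across v@4): 24 holes -> [(9, 0), (9, 1), (9, 2), (9, 3), (9, 4), (9, 5), (9, 6), (9, 7), (24, 0), (24, 1), (24, 2), (24, 3), (24, 4), (24, 5), (24, 6), (24, 7), (29, 0), (29, 1), (29, 2), (29, 3), (29, 4), (29, 5), (29, 6), (29, 7)]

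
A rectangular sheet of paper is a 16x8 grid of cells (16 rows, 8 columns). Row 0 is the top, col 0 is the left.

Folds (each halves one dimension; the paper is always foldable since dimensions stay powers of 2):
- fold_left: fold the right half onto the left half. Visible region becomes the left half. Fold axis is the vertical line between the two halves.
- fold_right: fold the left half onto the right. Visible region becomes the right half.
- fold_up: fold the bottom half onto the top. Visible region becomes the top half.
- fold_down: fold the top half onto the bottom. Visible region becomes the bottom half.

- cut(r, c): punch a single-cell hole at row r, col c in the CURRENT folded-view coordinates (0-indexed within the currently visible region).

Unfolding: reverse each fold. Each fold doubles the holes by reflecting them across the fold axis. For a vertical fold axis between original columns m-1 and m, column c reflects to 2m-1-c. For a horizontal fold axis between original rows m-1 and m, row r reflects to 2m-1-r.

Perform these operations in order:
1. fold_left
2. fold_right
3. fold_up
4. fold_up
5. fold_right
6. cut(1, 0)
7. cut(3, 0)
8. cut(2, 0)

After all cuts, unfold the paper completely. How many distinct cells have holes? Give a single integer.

Answer: 96

Derivation:
Op 1 fold_left: fold axis v@4; visible region now rows[0,16) x cols[0,4) = 16x4
Op 2 fold_right: fold axis v@2; visible region now rows[0,16) x cols[2,4) = 16x2
Op 3 fold_up: fold axis h@8; visible region now rows[0,8) x cols[2,4) = 8x2
Op 4 fold_up: fold axis h@4; visible region now rows[0,4) x cols[2,4) = 4x2
Op 5 fold_right: fold axis v@3; visible region now rows[0,4) x cols[3,4) = 4x1
Op 6 cut(1, 0): punch at orig (1,3); cuts so far [(1, 3)]; region rows[0,4) x cols[3,4) = 4x1
Op 7 cut(3, 0): punch at orig (3,3); cuts so far [(1, 3), (3, 3)]; region rows[0,4) x cols[3,4) = 4x1
Op 8 cut(2, 0): punch at orig (2,3); cuts so far [(1, 3), (2, 3), (3, 3)]; region rows[0,4) x cols[3,4) = 4x1
Unfold 1 (reflect across v@3): 6 holes -> [(1, 2), (1, 3), (2, 2), (2, 3), (3, 2), (3, 3)]
Unfold 2 (reflect across h@4): 12 holes -> [(1, 2), (1, 3), (2, 2), (2, 3), (3, 2), (3, 3), (4, 2), (4, 3), (5, 2), (5, 3), (6, 2), (6, 3)]
Unfold 3 (reflect across h@8): 24 holes -> [(1, 2), (1, 3), (2, 2), (2, 3), (3, 2), (3, 3), (4, 2), (4, 3), (5, 2), (5, 3), (6, 2), (6, 3), (9, 2), (9, 3), (10, 2), (10, 3), (11, 2), (11, 3), (12, 2), (12, 3), (13, 2), (13, 3), (14, 2), (14, 3)]
Unfold 4 (reflect across v@2): 48 holes -> [(1, 0), (1, 1), (1, 2), (1, 3), (2, 0), (2, 1), (2, 2), (2, 3), (3, 0), (3, 1), (3, 2), (3, 3), (4, 0), (4, 1), (4, 2), (4, 3), (5, 0), (5, 1), (5, 2), (5, 3), (6, 0), (6, 1), (6, 2), (6, 3), (9, 0), (9, 1), (9, 2), (9, 3), (10, 0), (10, 1), (10, 2), (10, 3), (11, 0), (11, 1), (11, 2), (11, 3), (12, 0), (12, 1), (12, 2), (12, 3), (13, 0), (13, 1), (13, 2), (13, 3), (14, 0), (14, 1), (14, 2), (14, 3)]
Unfold 5 (reflect across v@4): 96 holes -> [(1, 0), (1, 1), (1, 2), (1, 3), (1, 4), (1, 5), (1, 6), (1, 7), (2, 0), (2, 1), (2, 2), (2, 3), (2, 4), (2, 5), (2, 6), (2, 7), (3, 0), (3, 1), (3, 2), (3, 3), (3, 4), (3, 5), (3, 6), (3, 7), (4, 0), (4, 1), (4, 2), (4, 3), (4, 4), (4, 5), (4, 6), (4, 7), (5, 0), (5, 1), (5, 2), (5, 3), (5, 4), (5, 5), (5, 6), (5, 7), (6, 0), (6, 1), (6, 2), (6, 3), (6, 4), (6, 5), (6, 6), (6, 7), (9, 0), (9, 1), (9, 2), (9, 3), (9, 4), (9, 5), (9, 6), (9, 7), (10, 0), (10, 1), (10, 2), (10, 3), (10, 4), (10, 5), (10, 6), (10, 7), (11, 0), (11, 1), (11, 2), (11, 3), (11, 4), (11, 5), (11, 6), (11, 7), (12, 0), (12, 1), (12, 2), (12, 3), (12, 4), (12, 5), (12, 6), (12, 7), (13, 0), (13, 1), (13, 2), (13, 3), (13, 4), (13, 5), (13, 6), (13, 7), (14, 0), (14, 1), (14, 2), (14, 3), (14, 4), (14, 5), (14, 6), (14, 7)]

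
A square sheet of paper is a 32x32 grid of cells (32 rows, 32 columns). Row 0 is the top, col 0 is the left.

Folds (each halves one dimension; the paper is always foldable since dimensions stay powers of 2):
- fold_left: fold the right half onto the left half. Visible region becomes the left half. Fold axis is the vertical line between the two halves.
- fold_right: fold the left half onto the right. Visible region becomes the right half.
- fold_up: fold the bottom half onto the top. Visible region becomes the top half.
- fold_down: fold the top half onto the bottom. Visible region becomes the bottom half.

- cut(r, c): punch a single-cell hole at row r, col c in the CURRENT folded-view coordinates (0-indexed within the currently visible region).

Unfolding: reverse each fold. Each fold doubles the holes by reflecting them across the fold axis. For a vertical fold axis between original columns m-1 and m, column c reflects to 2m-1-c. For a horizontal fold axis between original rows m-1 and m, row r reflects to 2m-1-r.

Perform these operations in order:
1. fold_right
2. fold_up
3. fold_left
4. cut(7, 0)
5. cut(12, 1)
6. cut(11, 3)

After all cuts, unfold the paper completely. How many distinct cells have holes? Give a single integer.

Op 1 fold_right: fold axis v@16; visible region now rows[0,32) x cols[16,32) = 32x16
Op 2 fold_up: fold axis h@16; visible region now rows[0,16) x cols[16,32) = 16x16
Op 3 fold_left: fold axis v@24; visible region now rows[0,16) x cols[16,24) = 16x8
Op 4 cut(7, 0): punch at orig (7,16); cuts so far [(7, 16)]; region rows[0,16) x cols[16,24) = 16x8
Op 5 cut(12, 1): punch at orig (12,17); cuts so far [(7, 16), (12, 17)]; region rows[0,16) x cols[16,24) = 16x8
Op 6 cut(11, 3): punch at orig (11,19); cuts so far [(7, 16), (11, 19), (12, 17)]; region rows[0,16) x cols[16,24) = 16x8
Unfold 1 (reflect across v@24): 6 holes -> [(7, 16), (7, 31), (11, 19), (11, 28), (12, 17), (12, 30)]
Unfold 2 (reflect across h@16): 12 holes -> [(7, 16), (7, 31), (11, 19), (11, 28), (12, 17), (12, 30), (19, 17), (19, 30), (20, 19), (20, 28), (24, 16), (24, 31)]
Unfold 3 (reflect across v@16): 24 holes -> [(7, 0), (7, 15), (7, 16), (7, 31), (11, 3), (11, 12), (11, 19), (11, 28), (12, 1), (12, 14), (12, 17), (12, 30), (19, 1), (19, 14), (19, 17), (19, 30), (20, 3), (20, 12), (20, 19), (20, 28), (24, 0), (24, 15), (24, 16), (24, 31)]

Answer: 24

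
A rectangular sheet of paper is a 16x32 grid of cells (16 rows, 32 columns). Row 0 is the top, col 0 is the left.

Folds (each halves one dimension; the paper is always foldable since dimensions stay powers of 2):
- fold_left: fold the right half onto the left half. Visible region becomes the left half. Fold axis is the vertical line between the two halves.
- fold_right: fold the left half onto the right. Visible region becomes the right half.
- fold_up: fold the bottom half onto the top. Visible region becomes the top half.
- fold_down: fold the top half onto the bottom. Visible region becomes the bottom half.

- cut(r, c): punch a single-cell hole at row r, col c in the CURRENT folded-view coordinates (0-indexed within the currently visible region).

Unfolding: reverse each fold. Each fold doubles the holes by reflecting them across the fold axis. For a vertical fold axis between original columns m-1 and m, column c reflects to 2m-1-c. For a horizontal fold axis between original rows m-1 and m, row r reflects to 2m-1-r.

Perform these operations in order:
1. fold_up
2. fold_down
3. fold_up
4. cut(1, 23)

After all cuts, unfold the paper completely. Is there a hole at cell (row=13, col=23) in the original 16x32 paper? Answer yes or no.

Answer: yes

Derivation:
Op 1 fold_up: fold axis h@8; visible region now rows[0,8) x cols[0,32) = 8x32
Op 2 fold_down: fold axis h@4; visible region now rows[4,8) x cols[0,32) = 4x32
Op 3 fold_up: fold axis h@6; visible region now rows[4,6) x cols[0,32) = 2x32
Op 4 cut(1, 23): punch at orig (5,23); cuts so far [(5, 23)]; region rows[4,6) x cols[0,32) = 2x32
Unfold 1 (reflect across h@6): 2 holes -> [(5, 23), (6, 23)]
Unfold 2 (reflect across h@4): 4 holes -> [(1, 23), (2, 23), (5, 23), (6, 23)]
Unfold 3 (reflect across h@8): 8 holes -> [(1, 23), (2, 23), (5, 23), (6, 23), (9, 23), (10, 23), (13, 23), (14, 23)]
Holes: [(1, 23), (2, 23), (5, 23), (6, 23), (9, 23), (10, 23), (13, 23), (14, 23)]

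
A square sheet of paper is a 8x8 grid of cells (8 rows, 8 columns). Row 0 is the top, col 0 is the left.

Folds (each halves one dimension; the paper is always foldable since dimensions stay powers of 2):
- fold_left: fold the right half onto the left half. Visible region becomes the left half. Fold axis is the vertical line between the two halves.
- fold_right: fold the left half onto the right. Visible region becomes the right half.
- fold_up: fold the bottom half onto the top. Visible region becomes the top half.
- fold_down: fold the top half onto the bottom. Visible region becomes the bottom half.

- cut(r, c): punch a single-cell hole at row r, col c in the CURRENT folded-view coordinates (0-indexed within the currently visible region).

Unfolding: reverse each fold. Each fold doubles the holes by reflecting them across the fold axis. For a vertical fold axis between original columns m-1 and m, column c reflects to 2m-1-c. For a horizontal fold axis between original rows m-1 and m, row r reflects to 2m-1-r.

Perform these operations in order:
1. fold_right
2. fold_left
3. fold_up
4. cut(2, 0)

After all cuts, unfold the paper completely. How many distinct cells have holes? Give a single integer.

Op 1 fold_right: fold axis v@4; visible region now rows[0,8) x cols[4,8) = 8x4
Op 2 fold_left: fold axis v@6; visible region now rows[0,8) x cols[4,6) = 8x2
Op 3 fold_up: fold axis h@4; visible region now rows[0,4) x cols[4,6) = 4x2
Op 4 cut(2, 0): punch at orig (2,4); cuts so far [(2, 4)]; region rows[0,4) x cols[4,6) = 4x2
Unfold 1 (reflect across h@4): 2 holes -> [(2, 4), (5, 4)]
Unfold 2 (reflect across v@6): 4 holes -> [(2, 4), (2, 7), (5, 4), (5, 7)]
Unfold 3 (reflect across v@4): 8 holes -> [(2, 0), (2, 3), (2, 4), (2, 7), (5, 0), (5, 3), (5, 4), (5, 7)]

Answer: 8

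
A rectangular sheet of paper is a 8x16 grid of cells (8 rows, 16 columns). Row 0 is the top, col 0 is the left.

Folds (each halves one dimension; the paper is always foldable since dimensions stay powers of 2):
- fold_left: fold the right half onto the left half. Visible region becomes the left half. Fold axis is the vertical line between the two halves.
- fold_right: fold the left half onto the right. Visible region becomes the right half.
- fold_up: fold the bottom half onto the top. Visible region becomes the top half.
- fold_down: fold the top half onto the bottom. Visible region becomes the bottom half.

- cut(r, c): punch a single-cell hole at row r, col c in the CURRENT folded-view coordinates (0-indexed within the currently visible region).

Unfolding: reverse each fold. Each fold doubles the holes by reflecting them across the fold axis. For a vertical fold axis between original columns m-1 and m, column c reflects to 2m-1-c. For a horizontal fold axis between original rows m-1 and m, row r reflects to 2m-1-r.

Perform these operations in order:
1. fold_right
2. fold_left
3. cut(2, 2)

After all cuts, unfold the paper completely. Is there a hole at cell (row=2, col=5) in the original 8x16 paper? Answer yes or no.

Op 1 fold_right: fold axis v@8; visible region now rows[0,8) x cols[8,16) = 8x8
Op 2 fold_left: fold axis v@12; visible region now rows[0,8) x cols[8,12) = 8x4
Op 3 cut(2, 2): punch at orig (2,10); cuts so far [(2, 10)]; region rows[0,8) x cols[8,12) = 8x4
Unfold 1 (reflect across v@12): 2 holes -> [(2, 10), (2, 13)]
Unfold 2 (reflect across v@8): 4 holes -> [(2, 2), (2, 5), (2, 10), (2, 13)]
Holes: [(2, 2), (2, 5), (2, 10), (2, 13)]

Answer: yes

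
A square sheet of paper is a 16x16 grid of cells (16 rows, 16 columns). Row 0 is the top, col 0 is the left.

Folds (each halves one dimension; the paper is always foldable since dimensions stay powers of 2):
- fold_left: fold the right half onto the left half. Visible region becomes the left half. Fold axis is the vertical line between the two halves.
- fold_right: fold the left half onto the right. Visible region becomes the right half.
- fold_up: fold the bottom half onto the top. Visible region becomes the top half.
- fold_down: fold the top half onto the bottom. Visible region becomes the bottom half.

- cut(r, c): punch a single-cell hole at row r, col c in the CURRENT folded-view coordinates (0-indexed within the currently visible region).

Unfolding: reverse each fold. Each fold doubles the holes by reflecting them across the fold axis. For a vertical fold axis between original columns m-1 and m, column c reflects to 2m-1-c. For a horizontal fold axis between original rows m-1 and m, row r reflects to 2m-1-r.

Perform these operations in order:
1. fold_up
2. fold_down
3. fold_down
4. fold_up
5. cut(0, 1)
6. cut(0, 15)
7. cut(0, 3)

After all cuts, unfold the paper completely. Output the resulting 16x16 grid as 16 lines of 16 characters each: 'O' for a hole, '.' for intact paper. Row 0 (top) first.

Answer: .O.O...........O
.O.O...........O
.O.O...........O
.O.O...........O
.O.O...........O
.O.O...........O
.O.O...........O
.O.O...........O
.O.O...........O
.O.O...........O
.O.O...........O
.O.O...........O
.O.O...........O
.O.O...........O
.O.O...........O
.O.O...........O

Derivation:
Op 1 fold_up: fold axis h@8; visible region now rows[0,8) x cols[0,16) = 8x16
Op 2 fold_down: fold axis h@4; visible region now rows[4,8) x cols[0,16) = 4x16
Op 3 fold_down: fold axis h@6; visible region now rows[6,8) x cols[0,16) = 2x16
Op 4 fold_up: fold axis h@7; visible region now rows[6,7) x cols[0,16) = 1x16
Op 5 cut(0, 1): punch at orig (6,1); cuts so far [(6, 1)]; region rows[6,7) x cols[0,16) = 1x16
Op 6 cut(0, 15): punch at orig (6,15); cuts so far [(6, 1), (6, 15)]; region rows[6,7) x cols[0,16) = 1x16
Op 7 cut(0, 3): punch at orig (6,3); cuts so far [(6, 1), (6, 3), (6, 15)]; region rows[6,7) x cols[0,16) = 1x16
Unfold 1 (reflect across h@7): 6 holes -> [(6, 1), (6, 3), (6, 15), (7, 1), (7, 3), (7, 15)]
Unfold 2 (reflect across h@6): 12 holes -> [(4, 1), (4, 3), (4, 15), (5, 1), (5, 3), (5, 15), (6, 1), (6, 3), (6, 15), (7, 1), (7, 3), (7, 15)]
Unfold 3 (reflect across h@4): 24 holes -> [(0, 1), (0, 3), (0, 15), (1, 1), (1, 3), (1, 15), (2, 1), (2, 3), (2, 15), (3, 1), (3, 3), (3, 15), (4, 1), (4, 3), (4, 15), (5, 1), (5, 3), (5, 15), (6, 1), (6, 3), (6, 15), (7, 1), (7, 3), (7, 15)]
Unfold 4 (reflect across h@8): 48 holes -> [(0, 1), (0, 3), (0, 15), (1, 1), (1, 3), (1, 15), (2, 1), (2, 3), (2, 15), (3, 1), (3, 3), (3, 15), (4, 1), (4, 3), (4, 15), (5, 1), (5, 3), (5, 15), (6, 1), (6, 3), (6, 15), (7, 1), (7, 3), (7, 15), (8, 1), (8, 3), (8, 15), (9, 1), (9, 3), (9, 15), (10, 1), (10, 3), (10, 15), (11, 1), (11, 3), (11, 15), (12, 1), (12, 3), (12, 15), (13, 1), (13, 3), (13, 15), (14, 1), (14, 3), (14, 15), (15, 1), (15, 3), (15, 15)]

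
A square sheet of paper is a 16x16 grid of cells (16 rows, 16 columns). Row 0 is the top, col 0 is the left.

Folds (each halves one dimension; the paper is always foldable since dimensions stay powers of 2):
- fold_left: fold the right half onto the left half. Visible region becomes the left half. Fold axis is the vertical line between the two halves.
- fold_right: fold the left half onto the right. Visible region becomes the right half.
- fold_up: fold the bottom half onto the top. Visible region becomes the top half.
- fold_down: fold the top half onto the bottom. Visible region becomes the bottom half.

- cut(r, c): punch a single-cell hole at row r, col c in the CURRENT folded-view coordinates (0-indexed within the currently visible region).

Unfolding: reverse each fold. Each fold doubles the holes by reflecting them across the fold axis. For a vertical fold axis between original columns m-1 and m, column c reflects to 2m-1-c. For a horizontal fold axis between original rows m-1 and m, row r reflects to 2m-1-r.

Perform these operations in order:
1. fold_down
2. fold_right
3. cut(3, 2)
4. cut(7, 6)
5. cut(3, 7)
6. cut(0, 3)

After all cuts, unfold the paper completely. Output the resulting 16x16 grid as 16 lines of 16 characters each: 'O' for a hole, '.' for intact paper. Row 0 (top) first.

Answer: .O............O.
................
................
................
O....O....O....O
................
................
....O......O....
....O......O....
................
................
O....O....O....O
................
................
................
.O............O.

Derivation:
Op 1 fold_down: fold axis h@8; visible region now rows[8,16) x cols[0,16) = 8x16
Op 2 fold_right: fold axis v@8; visible region now rows[8,16) x cols[8,16) = 8x8
Op 3 cut(3, 2): punch at orig (11,10); cuts so far [(11, 10)]; region rows[8,16) x cols[8,16) = 8x8
Op 4 cut(7, 6): punch at orig (15,14); cuts so far [(11, 10), (15, 14)]; region rows[8,16) x cols[8,16) = 8x8
Op 5 cut(3, 7): punch at orig (11,15); cuts so far [(11, 10), (11, 15), (15, 14)]; region rows[8,16) x cols[8,16) = 8x8
Op 6 cut(0, 3): punch at orig (8,11); cuts so far [(8, 11), (11, 10), (11, 15), (15, 14)]; region rows[8,16) x cols[8,16) = 8x8
Unfold 1 (reflect across v@8): 8 holes -> [(8, 4), (8, 11), (11, 0), (11, 5), (11, 10), (11, 15), (15, 1), (15, 14)]
Unfold 2 (reflect across h@8): 16 holes -> [(0, 1), (0, 14), (4, 0), (4, 5), (4, 10), (4, 15), (7, 4), (7, 11), (8, 4), (8, 11), (11, 0), (11, 5), (11, 10), (11, 15), (15, 1), (15, 14)]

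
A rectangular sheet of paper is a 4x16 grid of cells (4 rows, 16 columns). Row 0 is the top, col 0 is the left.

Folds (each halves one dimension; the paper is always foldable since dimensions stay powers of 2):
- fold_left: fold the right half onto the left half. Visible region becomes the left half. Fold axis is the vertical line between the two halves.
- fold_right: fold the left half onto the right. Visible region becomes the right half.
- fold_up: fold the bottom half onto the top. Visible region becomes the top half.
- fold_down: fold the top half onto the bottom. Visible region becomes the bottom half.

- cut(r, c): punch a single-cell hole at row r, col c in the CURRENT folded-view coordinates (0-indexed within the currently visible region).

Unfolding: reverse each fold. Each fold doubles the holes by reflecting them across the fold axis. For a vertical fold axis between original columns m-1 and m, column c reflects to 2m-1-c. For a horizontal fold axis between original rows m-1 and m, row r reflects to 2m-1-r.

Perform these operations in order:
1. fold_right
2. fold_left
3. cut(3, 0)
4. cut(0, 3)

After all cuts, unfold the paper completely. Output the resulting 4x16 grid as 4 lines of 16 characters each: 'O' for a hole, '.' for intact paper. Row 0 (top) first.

Answer: ...OO......OO...
................
................
O......OO......O

Derivation:
Op 1 fold_right: fold axis v@8; visible region now rows[0,4) x cols[8,16) = 4x8
Op 2 fold_left: fold axis v@12; visible region now rows[0,4) x cols[8,12) = 4x4
Op 3 cut(3, 0): punch at orig (3,8); cuts so far [(3, 8)]; region rows[0,4) x cols[8,12) = 4x4
Op 4 cut(0, 3): punch at orig (0,11); cuts so far [(0, 11), (3, 8)]; region rows[0,4) x cols[8,12) = 4x4
Unfold 1 (reflect across v@12): 4 holes -> [(0, 11), (0, 12), (3, 8), (3, 15)]
Unfold 2 (reflect across v@8): 8 holes -> [(0, 3), (0, 4), (0, 11), (0, 12), (3, 0), (3, 7), (3, 8), (3, 15)]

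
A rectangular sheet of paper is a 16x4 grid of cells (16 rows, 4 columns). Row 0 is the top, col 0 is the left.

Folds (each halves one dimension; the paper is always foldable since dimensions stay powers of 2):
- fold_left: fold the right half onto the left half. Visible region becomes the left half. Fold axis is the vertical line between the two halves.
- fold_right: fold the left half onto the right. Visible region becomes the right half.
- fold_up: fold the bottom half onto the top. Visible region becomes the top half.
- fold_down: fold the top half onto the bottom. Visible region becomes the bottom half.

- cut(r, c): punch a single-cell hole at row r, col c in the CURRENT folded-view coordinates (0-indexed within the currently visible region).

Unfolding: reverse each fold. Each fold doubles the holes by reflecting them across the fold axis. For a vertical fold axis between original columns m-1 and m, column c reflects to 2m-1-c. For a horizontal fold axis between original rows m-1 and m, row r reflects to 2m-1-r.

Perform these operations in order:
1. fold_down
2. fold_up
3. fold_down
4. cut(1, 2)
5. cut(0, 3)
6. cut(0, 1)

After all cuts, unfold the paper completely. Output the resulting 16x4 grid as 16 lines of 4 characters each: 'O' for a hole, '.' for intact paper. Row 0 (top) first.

Answer: ..O.
.O.O
.O.O
..O.
..O.
.O.O
.O.O
..O.
..O.
.O.O
.O.O
..O.
..O.
.O.O
.O.O
..O.

Derivation:
Op 1 fold_down: fold axis h@8; visible region now rows[8,16) x cols[0,4) = 8x4
Op 2 fold_up: fold axis h@12; visible region now rows[8,12) x cols[0,4) = 4x4
Op 3 fold_down: fold axis h@10; visible region now rows[10,12) x cols[0,4) = 2x4
Op 4 cut(1, 2): punch at orig (11,2); cuts so far [(11, 2)]; region rows[10,12) x cols[0,4) = 2x4
Op 5 cut(0, 3): punch at orig (10,3); cuts so far [(10, 3), (11, 2)]; region rows[10,12) x cols[0,4) = 2x4
Op 6 cut(0, 1): punch at orig (10,1); cuts so far [(10, 1), (10, 3), (11, 2)]; region rows[10,12) x cols[0,4) = 2x4
Unfold 1 (reflect across h@10): 6 holes -> [(8, 2), (9, 1), (9, 3), (10, 1), (10, 3), (11, 2)]
Unfold 2 (reflect across h@12): 12 holes -> [(8, 2), (9, 1), (9, 3), (10, 1), (10, 3), (11, 2), (12, 2), (13, 1), (13, 3), (14, 1), (14, 3), (15, 2)]
Unfold 3 (reflect across h@8): 24 holes -> [(0, 2), (1, 1), (1, 3), (2, 1), (2, 3), (3, 2), (4, 2), (5, 1), (5, 3), (6, 1), (6, 3), (7, 2), (8, 2), (9, 1), (9, 3), (10, 1), (10, 3), (11, 2), (12, 2), (13, 1), (13, 3), (14, 1), (14, 3), (15, 2)]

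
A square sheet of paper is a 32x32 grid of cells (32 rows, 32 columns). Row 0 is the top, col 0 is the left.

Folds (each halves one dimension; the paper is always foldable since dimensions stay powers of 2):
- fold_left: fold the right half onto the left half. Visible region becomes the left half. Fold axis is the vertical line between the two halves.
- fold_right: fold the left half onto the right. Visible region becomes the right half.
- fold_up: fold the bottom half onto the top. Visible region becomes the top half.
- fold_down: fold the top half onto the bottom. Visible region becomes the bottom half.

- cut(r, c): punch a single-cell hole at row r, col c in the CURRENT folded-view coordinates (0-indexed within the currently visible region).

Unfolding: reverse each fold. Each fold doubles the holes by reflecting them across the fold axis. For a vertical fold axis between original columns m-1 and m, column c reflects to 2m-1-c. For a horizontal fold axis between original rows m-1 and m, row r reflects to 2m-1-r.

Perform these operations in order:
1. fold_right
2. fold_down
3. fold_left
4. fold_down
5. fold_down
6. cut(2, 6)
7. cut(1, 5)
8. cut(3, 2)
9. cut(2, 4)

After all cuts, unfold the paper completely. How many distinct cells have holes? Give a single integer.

Op 1 fold_right: fold axis v@16; visible region now rows[0,32) x cols[16,32) = 32x16
Op 2 fold_down: fold axis h@16; visible region now rows[16,32) x cols[16,32) = 16x16
Op 3 fold_left: fold axis v@24; visible region now rows[16,32) x cols[16,24) = 16x8
Op 4 fold_down: fold axis h@24; visible region now rows[24,32) x cols[16,24) = 8x8
Op 5 fold_down: fold axis h@28; visible region now rows[28,32) x cols[16,24) = 4x8
Op 6 cut(2, 6): punch at orig (30,22); cuts so far [(30, 22)]; region rows[28,32) x cols[16,24) = 4x8
Op 7 cut(1, 5): punch at orig (29,21); cuts so far [(29, 21), (30, 22)]; region rows[28,32) x cols[16,24) = 4x8
Op 8 cut(3, 2): punch at orig (31,18); cuts so far [(29, 21), (30, 22), (31, 18)]; region rows[28,32) x cols[16,24) = 4x8
Op 9 cut(2, 4): punch at orig (30,20); cuts so far [(29, 21), (30, 20), (30, 22), (31, 18)]; region rows[28,32) x cols[16,24) = 4x8
Unfold 1 (reflect across h@28): 8 holes -> [(24, 18), (25, 20), (25, 22), (26, 21), (29, 21), (30, 20), (30, 22), (31, 18)]
Unfold 2 (reflect across h@24): 16 holes -> [(16, 18), (17, 20), (17, 22), (18, 21), (21, 21), (22, 20), (22, 22), (23, 18), (24, 18), (25, 20), (25, 22), (26, 21), (29, 21), (30, 20), (30, 22), (31, 18)]
Unfold 3 (reflect across v@24): 32 holes -> [(16, 18), (16, 29), (17, 20), (17, 22), (17, 25), (17, 27), (18, 21), (18, 26), (21, 21), (21, 26), (22, 20), (22, 22), (22, 25), (22, 27), (23, 18), (23, 29), (24, 18), (24, 29), (25, 20), (25, 22), (25, 25), (25, 27), (26, 21), (26, 26), (29, 21), (29, 26), (30, 20), (30, 22), (30, 25), (30, 27), (31, 18), (31, 29)]
Unfold 4 (reflect across h@16): 64 holes -> [(0, 18), (0, 29), (1, 20), (1, 22), (1, 25), (1, 27), (2, 21), (2, 26), (5, 21), (5, 26), (6, 20), (6, 22), (6, 25), (6, 27), (7, 18), (7, 29), (8, 18), (8, 29), (9, 20), (9, 22), (9, 25), (9, 27), (10, 21), (10, 26), (13, 21), (13, 26), (14, 20), (14, 22), (14, 25), (14, 27), (15, 18), (15, 29), (16, 18), (16, 29), (17, 20), (17, 22), (17, 25), (17, 27), (18, 21), (18, 26), (21, 21), (21, 26), (22, 20), (22, 22), (22, 25), (22, 27), (23, 18), (23, 29), (24, 18), (24, 29), (25, 20), (25, 22), (25, 25), (25, 27), (26, 21), (26, 26), (29, 21), (29, 26), (30, 20), (30, 22), (30, 25), (30, 27), (31, 18), (31, 29)]
Unfold 5 (reflect across v@16): 128 holes -> [(0, 2), (0, 13), (0, 18), (0, 29), (1, 4), (1, 6), (1, 9), (1, 11), (1, 20), (1, 22), (1, 25), (1, 27), (2, 5), (2, 10), (2, 21), (2, 26), (5, 5), (5, 10), (5, 21), (5, 26), (6, 4), (6, 6), (6, 9), (6, 11), (6, 20), (6, 22), (6, 25), (6, 27), (7, 2), (7, 13), (7, 18), (7, 29), (8, 2), (8, 13), (8, 18), (8, 29), (9, 4), (9, 6), (9, 9), (9, 11), (9, 20), (9, 22), (9, 25), (9, 27), (10, 5), (10, 10), (10, 21), (10, 26), (13, 5), (13, 10), (13, 21), (13, 26), (14, 4), (14, 6), (14, 9), (14, 11), (14, 20), (14, 22), (14, 25), (14, 27), (15, 2), (15, 13), (15, 18), (15, 29), (16, 2), (16, 13), (16, 18), (16, 29), (17, 4), (17, 6), (17, 9), (17, 11), (17, 20), (17, 22), (17, 25), (17, 27), (18, 5), (18, 10), (18, 21), (18, 26), (21, 5), (21, 10), (21, 21), (21, 26), (22, 4), (22, 6), (22, 9), (22, 11), (22, 20), (22, 22), (22, 25), (22, 27), (23, 2), (23, 13), (23, 18), (23, 29), (24, 2), (24, 13), (24, 18), (24, 29), (25, 4), (25, 6), (25, 9), (25, 11), (25, 20), (25, 22), (25, 25), (25, 27), (26, 5), (26, 10), (26, 21), (26, 26), (29, 5), (29, 10), (29, 21), (29, 26), (30, 4), (30, 6), (30, 9), (30, 11), (30, 20), (30, 22), (30, 25), (30, 27), (31, 2), (31, 13), (31, 18), (31, 29)]

Answer: 128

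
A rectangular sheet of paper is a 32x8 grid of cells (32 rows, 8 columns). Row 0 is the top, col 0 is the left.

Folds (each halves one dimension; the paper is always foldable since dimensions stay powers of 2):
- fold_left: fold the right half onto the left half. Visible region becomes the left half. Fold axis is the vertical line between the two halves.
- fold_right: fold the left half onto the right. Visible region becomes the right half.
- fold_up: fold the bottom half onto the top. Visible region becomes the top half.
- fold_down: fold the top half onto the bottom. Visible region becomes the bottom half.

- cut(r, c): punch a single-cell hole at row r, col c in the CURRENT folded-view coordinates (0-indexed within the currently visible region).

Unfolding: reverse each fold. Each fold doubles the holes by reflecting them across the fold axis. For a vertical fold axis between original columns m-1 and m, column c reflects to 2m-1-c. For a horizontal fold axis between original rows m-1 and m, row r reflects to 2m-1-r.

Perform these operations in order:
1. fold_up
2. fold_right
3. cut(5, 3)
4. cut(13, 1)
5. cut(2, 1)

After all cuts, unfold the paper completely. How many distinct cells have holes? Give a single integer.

Op 1 fold_up: fold axis h@16; visible region now rows[0,16) x cols[0,8) = 16x8
Op 2 fold_right: fold axis v@4; visible region now rows[0,16) x cols[4,8) = 16x4
Op 3 cut(5, 3): punch at orig (5,7); cuts so far [(5, 7)]; region rows[0,16) x cols[4,8) = 16x4
Op 4 cut(13, 1): punch at orig (13,5); cuts so far [(5, 7), (13, 5)]; region rows[0,16) x cols[4,8) = 16x4
Op 5 cut(2, 1): punch at orig (2,5); cuts so far [(2, 5), (5, 7), (13, 5)]; region rows[0,16) x cols[4,8) = 16x4
Unfold 1 (reflect across v@4): 6 holes -> [(2, 2), (2, 5), (5, 0), (5, 7), (13, 2), (13, 5)]
Unfold 2 (reflect across h@16): 12 holes -> [(2, 2), (2, 5), (5, 0), (5, 7), (13, 2), (13, 5), (18, 2), (18, 5), (26, 0), (26, 7), (29, 2), (29, 5)]

Answer: 12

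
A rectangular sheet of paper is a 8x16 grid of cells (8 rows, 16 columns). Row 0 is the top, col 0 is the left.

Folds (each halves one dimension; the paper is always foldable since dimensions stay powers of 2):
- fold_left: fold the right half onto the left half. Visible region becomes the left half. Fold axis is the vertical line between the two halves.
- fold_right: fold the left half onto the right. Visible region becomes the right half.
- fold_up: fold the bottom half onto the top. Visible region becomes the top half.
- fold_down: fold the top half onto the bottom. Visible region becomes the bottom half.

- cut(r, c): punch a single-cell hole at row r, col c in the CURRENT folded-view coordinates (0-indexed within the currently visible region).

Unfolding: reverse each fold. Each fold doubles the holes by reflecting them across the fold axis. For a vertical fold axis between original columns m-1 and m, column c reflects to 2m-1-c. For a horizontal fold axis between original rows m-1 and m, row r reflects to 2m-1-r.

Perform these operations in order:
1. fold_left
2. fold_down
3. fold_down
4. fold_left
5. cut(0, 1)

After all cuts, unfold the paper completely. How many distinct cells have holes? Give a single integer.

Answer: 16

Derivation:
Op 1 fold_left: fold axis v@8; visible region now rows[0,8) x cols[0,8) = 8x8
Op 2 fold_down: fold axis h@4; visible region now rows[4,8) x cols[0,8) = 4x8
Op 3 fold_down: fold axis h@6; visible region now rows[6,8) x cols[0,8) = 2x8
Op 4 fold_left: fold axis v@4; visible region now rows[6,8) x cols[0,4) = 2x4
Op 5 cut(0, 1): punch at orig (6,1); cuts so far [(6, 1)]; region rows[6,8) x cols[0,4) = 2x4
Unfold 1 (reflect across v@4): 2 holes -> [(6, 1), (6, 6)]
Unfold 2 (reflect across h@6): 4 holes -> [(5, 1), (5, 6), (6, 1), (6, 6)]
Unfold 3 (reflect across h@4): 8 holes -> [(1, 1), (1, 6), (2, 1), (2, 6), (5, 1), (5, 6), (6, 1), (6, 6)]
Unfold 4 (reflect across v@8): 16 holes -> [(1, 1), (1, 6), (1, 9), (1, 14), (2, 1), (2, 6), (2, 9), (2, 14), (5, 1), (5, 6), (5, 9), (5, 14), (6, 1), (6, 6), (6, 9), (6, 14)]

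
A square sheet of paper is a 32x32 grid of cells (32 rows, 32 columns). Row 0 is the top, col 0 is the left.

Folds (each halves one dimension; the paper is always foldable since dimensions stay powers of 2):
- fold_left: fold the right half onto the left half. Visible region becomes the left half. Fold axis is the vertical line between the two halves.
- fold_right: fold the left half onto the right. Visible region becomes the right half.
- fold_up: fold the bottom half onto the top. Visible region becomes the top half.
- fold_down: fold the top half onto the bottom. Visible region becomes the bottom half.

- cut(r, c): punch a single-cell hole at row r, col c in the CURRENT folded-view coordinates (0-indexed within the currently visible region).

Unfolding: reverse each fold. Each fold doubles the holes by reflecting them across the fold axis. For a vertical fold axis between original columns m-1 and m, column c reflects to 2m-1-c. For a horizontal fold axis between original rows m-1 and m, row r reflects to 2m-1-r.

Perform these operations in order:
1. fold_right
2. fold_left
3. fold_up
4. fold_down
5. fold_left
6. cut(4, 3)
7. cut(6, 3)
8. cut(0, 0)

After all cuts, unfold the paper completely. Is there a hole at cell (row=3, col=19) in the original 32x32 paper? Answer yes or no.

Op 1 fold_right: fold axis v@16; visible region now rows[0,32) x cols[16,32) = 32x16
Op 2 fold_left: fold axis v@24; visible region now rows[0,32) x cols[16,24) = 32x8
Op 3 fold_up: fold axis h@16; visible region now rows[0,16) x cols[16,24) = 16x8
Op 4 fold_down: fold axis h@8; visible region now rows[8,16) x cols[16,24) = 8x8
Op 5 fold_left: fold axis v@20; visible region now rows[8,16) x cols[16,20) = 8x4
Op 6 cut(4, 3): punch at orig (12,19); cuts so far [(12, 19)]; region rows[8,16) x cols[16,20) = 8x4
Op 7 cut(6, 3): punch at orig (14,19); cuts so far [(12, 19), (14, 19)]; region rows[8,16) x cols[16,20) = 8x4
Op 8 cut(0, 0): punch at orig (8,16); cuts so far [(8, 16), (12, 19), (14, 19)]; region rows[8,16) x cols[16,20) = 8x4
Unfold 1 (reflect across v@20): 6 holes -> [(8, 16), (8, 23), (12, 19), (12, 20), (14, 19), (14, 20)]
Unfold 2 (reflect across h@8): 12 holes -> [(1, 19), (1, 20), (3, 19), (3, 20), (7, 16), (7, 23), (8, 16), (8, 23), (12, 19), (12, 20), (14, 19), (14, 20)]
Unfold 3 (reflect across h@16): 24 holes -> [(1, 19), (1, 20), (3, 19), (3, 20), (7, 16), (7, 23), (8, 16), (8, 23), (12, 19), (12, 20), (14, 19), (14, 20), (17, 19), (17, 20), (19, 19), (19, 20), (23, 16), (23, 23), (24, 16), (24, 23), (28, 19), (28, 20), (30, 19), (30, 20)]
Unfold 4 (reflect across v@24): 48 holes -> [(1, 19), (1, 20), (1, 27), (1, 28), (3, 19), (3, 20), (3, 27), (3, 28), (7, 16), (7, 23), (7, 24), (7, 31), (8, 16), (8, 23), (8, 24), (8, 31), (12, 19), (12, 20), (12, 27), (12, 28), (14, 19), (14, 20), (14, 27), (14, 28), (17, 19), (17, 20), (17, 27), (17, 28), (19, 19), (19, 20), (19, 27), (19, 28), (23, 16), (23, 23), (23, 24), (23, 31), (24, 16), (24, 23), (24, 24), (24, 31), (28, 19), (28, 20), (28, 27), (28, 28), (30, 19), (30, 20), (30, 27), (30, 28)]
Unfold 5 (reflect across v@16): 96 holes -> [(1, 3), (1, 4), (1, 11), (1, 12), (1, 19), (1, 20), (1, 27), (1, 28), (3, 3), (3, 4), (3, 11), (3, 12), (3, 19), (3, 20), (3, 27), (3, 28), (7, 0), (7, 7), (7, 8), (7, 15), (7, 16), (7, 23), (7, 24), (7, 31), (8, 0), (8, 7), (8, 8), (8, 15), (8, 16), (8, 23), (8, 24), (8, 31), (12, 3), (12, 4), (12, 11), (12, 12), (12, 19), (12, 20), (12, 27), (12, 28), (14, 3), (14, 4), (14, 11), (14, 12), (14, 19), (14, 20), (14, 27), (14, 28), (17, 3), (17, 4), (17, 11), (17, 12), (17, 19), (17, 20), (17, 27), (17, 28), (19, 3), (19, 4), (19, 11), (19, 12), (19, 19), (19, 20), (19, 27), (19, 28), (23, 0), (23, 7), (23, 8), (23, 15), (23, 16), (23, 23), (23, 24), (23, 31), (24, 0), (24, 7), (24, 8), (24, 15), (24, 16), (24, 23), (24, 24), (24, 31), (28, 3), (28, 4), (28, 11), (28, 12), (28, 19), (28, 20), (28, 27), (28, 28), (30, 3), (30, 4), (30, 11), (30, 12), (30, 19), (30, 20), (30, 27), (30, 28)]
Holes: [(1, 3), (1, 4), (1, 11), (1, 12), (1, 19), (1, 20), (1, 27), (1, 28), (3, 3), (3, 4), (3, 11), (3, 12), (3, 19), (3, 20), (3, 27), (3, 28), (7, 0), (7, 7), (7, 8), (7, 15), (7, 16), (7, 23), (7, 24), (7, 31), (8, 0), (8, 7), (8, 8), (8, 15), (8, 16), (8, 23), (8, 24), (8, 31), (12, 3), (12, 4), (12, 11), (12, 12), (12, 19), (12, 20), (12, 27), (12, 28), (14, 3), (14, 4), (14, 11), (14, 12), (14, 19), (14, 20), (14, 27), (14, 28), (17, 3), (17, 4), (17, 11), (17, 12), (17, 19), (17, 20), (17, 27), (17, 28), (19, 3), (19, 4), (19, 11), (19, 12), (19, 19), (19, 20), (19, 27), (19, 28), (23, 0), (23, 7), (23, 8), (23, 15), (23, 16), (23, 23), (23, 24), (23, 31), (24, 0), (24, 7), (24, 8), (24, 15), (24, 16), (24, 23), (24, 24), (24, 31), (28, 3), (28, 4), (28, 11), (28, 12), (28, 19), (28, 20), (28, 27), (28, 28), (30, 3), (30, 4), (30, 11), (30, 12), (30, 19), (30, 20), (30, 27), (30, 28)]

Answer: yes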